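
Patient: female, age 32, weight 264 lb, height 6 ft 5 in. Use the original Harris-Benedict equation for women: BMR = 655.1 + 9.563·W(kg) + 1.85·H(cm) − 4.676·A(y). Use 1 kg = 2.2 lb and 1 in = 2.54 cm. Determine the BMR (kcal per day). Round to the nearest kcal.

2015 kcal per day

Convert to metric: weight = 264 ÷ 2.2 = 120 kg; height = (6×12 + 5) × 2.54 = 77 × 2.54 = 195.58 cm.
Harris-Benedict: BMR = 655.1 + 9.563(120) + 1.85(195.58) − 4.676(32) = 2014.851 kcal/day.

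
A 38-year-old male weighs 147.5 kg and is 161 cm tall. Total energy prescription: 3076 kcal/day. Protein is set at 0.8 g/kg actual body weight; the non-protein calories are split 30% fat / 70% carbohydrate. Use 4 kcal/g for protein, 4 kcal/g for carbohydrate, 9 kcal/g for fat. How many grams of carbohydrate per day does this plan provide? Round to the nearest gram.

Protein = 0.8 × 147.5 = 118 g → 118 × 4 = 472 kcal.
Non-protein calories = 3076 − 472 = 2604 kcal.
Fat: 30% × 2604 = 781.2 kcal; carbohydrate: 1822.8 kcal.
Carbohydrate: 1822.8 kcal ÷ 4 kcal/g = 455.7 g.

456 g/day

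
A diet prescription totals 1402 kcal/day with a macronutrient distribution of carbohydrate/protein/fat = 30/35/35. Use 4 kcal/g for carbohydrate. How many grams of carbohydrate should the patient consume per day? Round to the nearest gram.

105 g/day

Carbohydrate energy = 30% × 1402 = 420.6 kcal.
At 4 kcal/g: 420.6 ÷ 4 = 105.15 g.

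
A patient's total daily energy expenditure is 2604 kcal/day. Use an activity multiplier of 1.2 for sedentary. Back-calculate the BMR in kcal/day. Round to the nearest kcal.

BMR = TEE ÷ activity factor = 2604 ÷ 1.2 = 2170 kcal/day.

2170 kcal/day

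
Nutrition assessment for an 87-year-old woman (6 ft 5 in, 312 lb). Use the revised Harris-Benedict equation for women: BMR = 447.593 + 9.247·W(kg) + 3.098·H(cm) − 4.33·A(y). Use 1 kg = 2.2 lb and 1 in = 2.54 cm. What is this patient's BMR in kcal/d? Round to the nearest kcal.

Convert to metric: weight = 312 ÷ 2.2 = 141.8182 kg; height = (6×12 + 5) × 2.54 = 77 × 2.54 = 195.58 cm.
Harris-Benedict: BMR = 447.593 + 9.247(141.8182) + 3.098(195.58) − 4.33(87) = 1988.1826 kcal/day.

1988 kcal/d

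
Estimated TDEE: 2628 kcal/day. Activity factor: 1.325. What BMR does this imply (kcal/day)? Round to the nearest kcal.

BMR = TEE ÷ activity factor = 2628 ÷ 1.325 = 1983.3962 kcal/day.

1983 kcal/day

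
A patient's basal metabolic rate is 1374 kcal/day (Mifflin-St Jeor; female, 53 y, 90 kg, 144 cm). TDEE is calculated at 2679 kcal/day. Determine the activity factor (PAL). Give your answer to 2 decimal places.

1.95

Activity factor = TEE ÷ BMR = 2679 ÷ 1374 = 1.95.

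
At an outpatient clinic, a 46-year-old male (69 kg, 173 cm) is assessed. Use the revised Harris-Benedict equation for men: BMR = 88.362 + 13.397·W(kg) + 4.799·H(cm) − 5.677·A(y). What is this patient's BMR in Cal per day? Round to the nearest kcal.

Harris-Benedict: BMR = 88.362 + 13.397(69) + 4.799(173) − 5.677(46) = 1581.84 kcal/day.

1582 Cal per day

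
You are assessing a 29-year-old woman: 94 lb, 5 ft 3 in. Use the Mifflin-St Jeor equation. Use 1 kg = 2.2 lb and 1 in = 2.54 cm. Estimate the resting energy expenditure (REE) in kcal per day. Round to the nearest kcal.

Convert to metric: weight = 94 ÷ 2.2 = 42.7273 kg; height = (5×12 + 3) × 2.54 = 63 × 2.54 = 160.02 cm.
Mifflin-St Jeor (female): BMR = 10(42.7273) + 6.25(160.02) − 5(29) − 161 = 427.2727 + 1000.125 − 145 − 161 = 1121.3977 kcal/day.

1121 kcal per day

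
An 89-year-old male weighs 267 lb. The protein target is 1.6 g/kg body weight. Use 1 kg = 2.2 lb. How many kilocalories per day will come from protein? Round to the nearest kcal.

Weight in kg = 267 ÷ 2.2 = 121.3636 kg.
Protein = 1.6 g/kg × 121.3636 kg = 194.1818 g/day.
Protein energy = 194.1818 g × 4 kcal/g = 776.7273 kcal/day.

777 kcal/day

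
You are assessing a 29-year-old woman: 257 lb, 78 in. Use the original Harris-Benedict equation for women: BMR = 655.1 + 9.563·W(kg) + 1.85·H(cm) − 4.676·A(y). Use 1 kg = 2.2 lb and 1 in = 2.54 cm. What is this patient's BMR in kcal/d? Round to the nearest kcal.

2003 kcal/d

Convert to metric: weight = 257 ÷ 2.2 = 116.8182 kg; height = 78 × 2.54 = 198.12 cm.
Harris-Benedict: BMR = 655.1 + 9.563(116.8182) + 1.85(198.12) − 4.676(29) = 2003.1503 kcal/day.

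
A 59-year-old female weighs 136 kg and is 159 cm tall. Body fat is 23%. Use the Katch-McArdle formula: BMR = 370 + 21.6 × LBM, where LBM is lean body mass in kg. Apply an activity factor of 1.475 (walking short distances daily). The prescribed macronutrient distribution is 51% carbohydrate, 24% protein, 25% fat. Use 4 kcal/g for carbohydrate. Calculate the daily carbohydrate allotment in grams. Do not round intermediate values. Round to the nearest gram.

495 g/day

LBM = 136 × (1 − 0.23) = 104.72 kg. Katch-McArdle: BMR = 370 + 21.6 × 104.72 = 2631.952 kcal/day.
TEE = 2631.952 × 1.475 = 3882.1292 kcal/day.
Carbohydrate energy = 51% × 3882.1292 = 1979.8859 kcal.
Carbohydrate = 1979.8859 ÷ 4 kcal/g = 494.9715 g.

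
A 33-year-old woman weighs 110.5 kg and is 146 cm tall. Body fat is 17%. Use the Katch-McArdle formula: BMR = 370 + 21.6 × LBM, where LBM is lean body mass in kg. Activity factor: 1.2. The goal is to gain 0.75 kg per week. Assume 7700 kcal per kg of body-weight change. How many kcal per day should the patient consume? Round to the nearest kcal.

3646 kcal per day

LBM = 110.5 × (1 − 0.17) = 91.715 kg. Katch-McArdle: BMR = 370 + 21.6 × 91.715 = 2351.044 kcal/day.
TEE = 2351.044 × 1.2 = 2821.2528 kcal/day.
Required daily surplus = 0.75 × 7700 ÷ 7 = 825 kcal/day.
Target intake = 2821.2528 + 825 = 3646.2528 kcal/day.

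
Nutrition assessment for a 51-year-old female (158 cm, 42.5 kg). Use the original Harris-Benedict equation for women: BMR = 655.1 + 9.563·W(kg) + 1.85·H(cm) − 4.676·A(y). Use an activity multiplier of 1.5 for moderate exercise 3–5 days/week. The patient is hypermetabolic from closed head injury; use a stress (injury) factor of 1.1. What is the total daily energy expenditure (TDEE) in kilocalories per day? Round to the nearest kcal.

Harris-Benedict: BMR = 655.1 + 9.563(42.5) + 1.85(158) − 4.676(51) = 1115.3515 kcal/day.
TEE = BMR × activity factor = 1115.3515 × 1.5 = 1673.0273 kcal/day.
Apply stress factor: 1673.0273 × 1.1 = 1840.33 kcal/day.

1840 kilocalories per day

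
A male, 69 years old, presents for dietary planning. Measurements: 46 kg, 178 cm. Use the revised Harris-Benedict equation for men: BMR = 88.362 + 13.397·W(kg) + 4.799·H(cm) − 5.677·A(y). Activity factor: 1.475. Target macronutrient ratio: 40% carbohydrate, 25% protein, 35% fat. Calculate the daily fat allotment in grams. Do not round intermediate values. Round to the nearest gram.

Harris-Benedict: BMR = 88.362 + 13.397(46) + 4.799(178) − 5.677(69) = 1167.133 kcal/day.
TEE = 1167.133 × 1.475 = 1721.5212 kcal/day.
Fat energy = 35% × 1721.5212 = 602.5324 kcal.
Fat = 602.5324 ÷ 9 kcal/g = 66.948 g.

67 g/day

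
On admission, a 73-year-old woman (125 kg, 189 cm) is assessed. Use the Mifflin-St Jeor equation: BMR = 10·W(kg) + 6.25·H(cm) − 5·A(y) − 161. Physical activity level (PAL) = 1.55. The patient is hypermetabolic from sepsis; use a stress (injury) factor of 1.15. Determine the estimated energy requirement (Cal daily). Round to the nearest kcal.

3396 Cal daily

Mifflin-St Jeor (female): BMR = 10(125) + 6.25(189) − 5(73) − 161 = 1250 + 1181.25 − 365 − 161 = 1905.25 kcal/day.
TEE = BMR × activity factor = 1905.25 × 1.55 = 2953.1375 kcal/day.
Apply stress factor: 2953.1375 × 1.15 = 3396.1081 kcal/day.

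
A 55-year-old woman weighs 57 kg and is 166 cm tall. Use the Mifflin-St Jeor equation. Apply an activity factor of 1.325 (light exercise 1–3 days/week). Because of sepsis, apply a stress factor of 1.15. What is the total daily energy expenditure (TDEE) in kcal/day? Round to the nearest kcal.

1785 kcal/day

Mifflin-St Jeor (female): BMR = 10(57) + 6.25(166) − 5(55) − 161 = 570 + 1037.5 − 275 − 161 = 1171.5 kcal/day.
TEE = BMR × activity factor = 1171.5 × 1.325 = 1552.2375 kcal/day.
Apply stress factor: 1552.2375 × 1.15 = 1785.0731 kcal/day.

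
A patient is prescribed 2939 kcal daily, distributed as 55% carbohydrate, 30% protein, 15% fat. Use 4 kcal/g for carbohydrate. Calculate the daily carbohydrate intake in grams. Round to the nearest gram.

Carbohydrate energy = 55% × 2939 = 1616.45 kcal.
At 4 kcal/g: 1616.45 ÷ 4 = 404.1125 g.

404 g/day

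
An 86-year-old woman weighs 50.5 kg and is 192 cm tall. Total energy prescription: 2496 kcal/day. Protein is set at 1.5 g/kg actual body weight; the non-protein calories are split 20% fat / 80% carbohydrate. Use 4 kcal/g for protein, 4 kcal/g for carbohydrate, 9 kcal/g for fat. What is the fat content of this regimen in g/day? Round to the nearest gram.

49 g/day

Protein = 1.5 × 50.5 = 75.75 g → 75.75 × 4 = 303 kcal.
Non-protein calories = 2496 − 303 = 2193 kcal.
Fat: 20% × 2193 = 438.6 kcal; carbohydrate: 1754.4 kcal.
Fat: 438.6 kcal ÷ 9 kcal/g = 48.7333 g.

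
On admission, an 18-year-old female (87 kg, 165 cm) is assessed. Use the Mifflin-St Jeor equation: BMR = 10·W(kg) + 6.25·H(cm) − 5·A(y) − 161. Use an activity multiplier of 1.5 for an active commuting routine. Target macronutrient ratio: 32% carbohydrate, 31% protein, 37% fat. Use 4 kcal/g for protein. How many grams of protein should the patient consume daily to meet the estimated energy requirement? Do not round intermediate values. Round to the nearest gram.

192 g/day

Mifflin-St Jeor (female): BMR = 10(87) + 6.25(165) − 5(18) − 161 = 870 + 1031.25 − 90 − 161 = 1650.25 kcal/day.
TEE = 1650.25 × 1.5 = 2475.375 kcal/day.
Protein energy = 31% × 2475.375 = 767.3663 kcal.
Protein = 767.3663 ÷ 4 kcal/g = 191.8416 g.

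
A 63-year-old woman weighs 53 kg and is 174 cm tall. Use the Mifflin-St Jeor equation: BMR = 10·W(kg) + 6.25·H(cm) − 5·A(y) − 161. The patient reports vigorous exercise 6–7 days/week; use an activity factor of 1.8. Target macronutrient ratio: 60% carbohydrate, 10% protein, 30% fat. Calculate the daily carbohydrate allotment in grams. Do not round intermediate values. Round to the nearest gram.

308 g/day

Mifflin-St Jeor (female): BMR = 10(53) + 6.25(174) − 5(63) − 161 = 530 + 1087.5 − 315 − 161 = 1141.5 kcal/day.
TEE = 1141.5 × 1.8 = 2054.7 kcal/day.
Carbohydrate energy = 60% × 2054.7 = 1232.82 kcal.
Carbohydrate = 1232.82 ÷ 4 kcal/g = 308.205 g.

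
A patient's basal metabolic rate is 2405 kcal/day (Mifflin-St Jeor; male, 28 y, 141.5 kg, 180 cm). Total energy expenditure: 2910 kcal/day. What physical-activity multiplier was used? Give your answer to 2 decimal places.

1.21

Activity factor = TEE ÷ BMR = 2910 ÷ 2405 = 1.21.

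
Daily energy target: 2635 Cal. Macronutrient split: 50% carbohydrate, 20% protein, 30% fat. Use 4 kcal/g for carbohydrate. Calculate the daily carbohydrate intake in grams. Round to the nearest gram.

329 g/day

Carbohydrate energy = 50% × 2635 = 1317.5 kcal.
At 4 kcal/g: 1317.5 ÷ 4 = 329.375 g.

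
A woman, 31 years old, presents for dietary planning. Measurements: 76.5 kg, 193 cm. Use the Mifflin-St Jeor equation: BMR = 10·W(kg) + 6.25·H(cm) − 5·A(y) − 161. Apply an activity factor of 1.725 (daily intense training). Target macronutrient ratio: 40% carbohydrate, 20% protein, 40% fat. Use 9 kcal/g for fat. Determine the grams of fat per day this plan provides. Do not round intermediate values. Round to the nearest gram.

127 g/day

Mifflin-St Jeor (female): BMR = 10(76.5) + 6.25(193) − 5(31) − 161 = 765 + 1206.25 − 155 − 161 = 1655.25 kcal/day.
TEE = 1655.25 × 1.725 = 2855.3063 kcal/day.
Fat energy = 40% × 2855.3063 = 1142.1225 kcal.
Fat = 1142.1225 ÷ 9 kcal/g = 126.9025 g.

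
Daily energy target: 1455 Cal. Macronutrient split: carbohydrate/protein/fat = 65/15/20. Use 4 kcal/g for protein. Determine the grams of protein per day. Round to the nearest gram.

Protein energy = 15% × 1455 = 218.25 kcal.
At 4 kcal/g: 218.25 ÷ 4 = 54.5625 g.

55 g/day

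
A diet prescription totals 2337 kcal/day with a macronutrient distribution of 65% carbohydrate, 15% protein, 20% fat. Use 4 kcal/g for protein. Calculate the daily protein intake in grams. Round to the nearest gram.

Protein energy = 15% × 2337 = 350.55 kcal.
At 4 kcal/g: 350.55 ÷ 4 = 87.6375 g.

88 g/day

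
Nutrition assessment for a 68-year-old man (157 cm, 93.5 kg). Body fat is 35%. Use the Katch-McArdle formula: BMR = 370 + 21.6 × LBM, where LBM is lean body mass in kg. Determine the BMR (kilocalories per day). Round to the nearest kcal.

1683 kilocalories per day

LBM = 93.5 × (1 − 0.35) = 60.775 kg. Katch-McArdle: BMR = 370 + 21.6 × 60.775 = 1682.74 kcal/day.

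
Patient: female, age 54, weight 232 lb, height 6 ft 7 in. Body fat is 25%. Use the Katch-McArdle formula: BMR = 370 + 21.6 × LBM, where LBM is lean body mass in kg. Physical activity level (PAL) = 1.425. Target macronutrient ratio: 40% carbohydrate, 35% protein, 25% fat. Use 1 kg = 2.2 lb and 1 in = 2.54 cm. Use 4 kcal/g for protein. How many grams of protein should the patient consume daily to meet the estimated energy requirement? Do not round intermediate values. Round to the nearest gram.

259 g/day

Convert to metric: weight = 232 ÷ 2.2 = 105.4545 kg; height = (6×12 + 7) × 2.54 = 79 × 2.54 = 200.66 cm.
LBM = 105.4545 × (1 − 0.25) = 79.0909 kg. Katch-McArdle: BMR = 370 + 21.6 × 79.0909 = 2078.3636 kcal/day.
TEE = 2078.3636 × 1.425 = 2961.6682 kcal/day.
Protein energy = 35% × 2961.6682 = 1036.5839 kcal.
Protein = 1036.5839 ÷ 4 kcal/g = 259.146 g.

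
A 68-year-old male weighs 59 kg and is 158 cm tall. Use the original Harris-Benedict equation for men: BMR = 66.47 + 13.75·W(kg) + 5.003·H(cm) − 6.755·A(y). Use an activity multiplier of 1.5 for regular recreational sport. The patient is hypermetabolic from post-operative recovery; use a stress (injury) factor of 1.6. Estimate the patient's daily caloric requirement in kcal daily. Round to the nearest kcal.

Harris-Benedict: BMR = 66.47 + 13.75(59) + 5.003(158) − 6.755(68) = 1208.854 kcal/day.
TEE = BMR × activity factor = 1208.854 × 1.5 = 1813.281 kcal/day.
Apply stress factor: 1813.281 × 1.6 = 2901.2496 kcal/day.

2901 kcal daily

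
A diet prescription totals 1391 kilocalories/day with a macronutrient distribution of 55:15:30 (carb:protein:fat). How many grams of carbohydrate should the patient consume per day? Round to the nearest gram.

191 g/day

Carbohydrate energy = 55% × 1391 = 765.05 kcal.
At 4 kcal/g: 765.05 ÷ 4 = 191.2625 g.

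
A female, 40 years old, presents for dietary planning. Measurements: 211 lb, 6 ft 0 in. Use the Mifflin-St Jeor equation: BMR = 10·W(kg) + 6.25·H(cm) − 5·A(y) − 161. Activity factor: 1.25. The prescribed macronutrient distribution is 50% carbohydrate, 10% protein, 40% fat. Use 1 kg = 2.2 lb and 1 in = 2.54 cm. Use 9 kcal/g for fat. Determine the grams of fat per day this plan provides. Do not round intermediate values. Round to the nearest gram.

Convert to metric: weight = 211 ÷ 2.2 = 95.9091 kg; height = (6×12 + 0) × 2.54 = 72 × 2.54 = 182.88 cm.
Mifflin-St Jeor (female): BMR = 10(95.9091) + 6.25(182.88) − 5(40) − 161 = 959.0909 + 1143 − 200 − 161 = 1741.0909 kcal/day.
TEE = 1741.0909 × 1.25 = 2176.3636 kcal/day.
Fat energy = 40% × 2176.3636 = 870.5455 kcal.
Fat = 870.5455 ÷ 9 kcal/g = 96.7273 g.

97 g/day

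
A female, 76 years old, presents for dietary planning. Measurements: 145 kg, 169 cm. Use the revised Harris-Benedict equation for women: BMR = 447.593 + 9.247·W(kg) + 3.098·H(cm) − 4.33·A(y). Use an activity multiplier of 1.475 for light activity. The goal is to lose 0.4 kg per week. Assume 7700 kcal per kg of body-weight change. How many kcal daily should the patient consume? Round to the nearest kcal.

Harris-Benedict: BMR = 447.593 + 9.247(145) + 3.098(169) − 4.33(76) = 1982.89 kcal/day.
TEE = 1982.89 × 1.475 = 2924.7628 kcal/day.
Required daily deficit = 0.4 × 7700 ÷ 7 = 440 kcal/day.
Target intake = 2924.7628 − 440 = 2484.7628 kcal/day.

2485 kcal daily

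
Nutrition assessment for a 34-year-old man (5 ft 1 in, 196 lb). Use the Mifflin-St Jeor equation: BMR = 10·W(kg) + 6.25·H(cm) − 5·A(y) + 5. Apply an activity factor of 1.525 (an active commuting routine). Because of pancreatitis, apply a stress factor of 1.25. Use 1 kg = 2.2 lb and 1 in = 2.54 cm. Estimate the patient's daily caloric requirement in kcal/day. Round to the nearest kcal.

Convert to metric: weight = 196 ÷ 2.2 = 89.0909 kg; height = (5×12 + 1) × 2.54 = 61 × 2.54 = 154.94 cm.
Mifflin-St Jeor (male): BMR = 10(89.0909) + 6.25(154.94) − 5(34) + 5 = 890.9091 + 968.375 − 170 + 5 = 1694.2841 kcal/day.
TEE = BMR × activity factor = 1694.2841 × 1.525 = 2583.7832 kcal/day.
Apply stress factor: 2583.7832 × 1.25 = 3229.729 kcal/day.

3230 kcal/day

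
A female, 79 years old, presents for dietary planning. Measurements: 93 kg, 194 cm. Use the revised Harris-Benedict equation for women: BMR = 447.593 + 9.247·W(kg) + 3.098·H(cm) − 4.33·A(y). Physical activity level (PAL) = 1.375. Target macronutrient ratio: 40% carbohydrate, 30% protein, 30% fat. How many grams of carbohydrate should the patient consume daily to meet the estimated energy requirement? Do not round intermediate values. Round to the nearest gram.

215 g/day

Harris-Benedict: BMR = 447.593 + 9.247(93) + 3.098(194) − 4.33(79) = 1566.506 kcal/day.
TEE = 1566.506 × 1.375 = 2153.9458 kcal/day.
Carbohydrate energy = 40% × 2153.9458 = 861.5783 kcal.
Carbohydrate = 861.5783 ÷ 4 kcal/g = 215.3946 g.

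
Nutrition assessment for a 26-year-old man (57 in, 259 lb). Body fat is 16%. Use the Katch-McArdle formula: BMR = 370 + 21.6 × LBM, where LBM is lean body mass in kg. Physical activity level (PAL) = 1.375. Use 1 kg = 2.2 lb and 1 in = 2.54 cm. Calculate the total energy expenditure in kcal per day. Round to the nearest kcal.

3446 kcal per day

Convert to metric: weight = 259 ÷ 2.2 = 117.7273 kg; height = 57 × 2.54 = 144.78 cm.
LBM = 117.7273 × (1 − 0.16) = 98.8909 kg. Katch-McArdle: BMR = 370 + 21.6 × 98.8909 = 2506.0436 kcal/day.
TEE = BMR × activity factor = 2506.0436 × 1.375 = 3445.81 kcal/day.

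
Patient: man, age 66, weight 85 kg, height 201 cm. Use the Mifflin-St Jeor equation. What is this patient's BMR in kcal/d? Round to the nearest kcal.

1781 kcal/d

Mifflin-St Jeor (male): BMR = 10(85) + 6.25(201) − 5(66) + 5 = 850 + 1256.25 − 330 + 5 = 1781.25 kcal/day.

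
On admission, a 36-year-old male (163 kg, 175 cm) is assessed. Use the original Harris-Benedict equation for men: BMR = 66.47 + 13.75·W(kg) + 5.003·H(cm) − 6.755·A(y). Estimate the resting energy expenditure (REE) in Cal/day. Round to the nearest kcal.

2940 Cal/day

Harris-Benedict: BMR = 66.47 + 13.75(163) + 5.003(175) − 6.755(36) = 2940.065 kcal/day.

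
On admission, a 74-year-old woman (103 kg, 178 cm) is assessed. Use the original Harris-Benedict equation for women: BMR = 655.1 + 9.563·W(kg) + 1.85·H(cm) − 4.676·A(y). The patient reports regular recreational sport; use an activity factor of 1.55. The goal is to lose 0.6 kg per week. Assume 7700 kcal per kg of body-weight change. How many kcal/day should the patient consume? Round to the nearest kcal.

1856 kcal/day

Harris-Benedict: BMR = 655.1 + 9.563(103) + 1.85(178) − 4.676(74) = 1623.365 kcal/day.
TEE = 1623.365 × 1.55 = 2516.2158 kcal/day.
Required daily deficit = 0.6 × 7700 ÷ 7 = 660 kcal/day.
Target intake = 2516.2158 − 660 = 1856.2158 kcal/day.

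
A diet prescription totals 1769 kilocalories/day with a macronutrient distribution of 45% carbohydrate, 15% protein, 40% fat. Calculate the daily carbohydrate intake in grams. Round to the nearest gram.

Carbohydrate energy = 45% × 1769 = 796.05 kcal.
At 4 kcal/g: 796.05 ÷ 4 = 199.0125 g.

199 g/day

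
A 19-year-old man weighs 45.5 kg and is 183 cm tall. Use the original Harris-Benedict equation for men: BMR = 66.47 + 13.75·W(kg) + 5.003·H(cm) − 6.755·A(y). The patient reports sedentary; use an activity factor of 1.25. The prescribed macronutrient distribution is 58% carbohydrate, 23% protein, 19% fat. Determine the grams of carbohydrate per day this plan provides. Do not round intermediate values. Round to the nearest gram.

268 g/day

Harris-Benedict: BMR = 66.47 + 13.75(45.5) + 5.003(183) − 6.755(19) = 1479.299 kcal/day.
TEE = 1479.299 × 1.25 = 1849.1238 kcal/day.
Carbohydrate energy = 58% × 1849.1238 = 1072.4918 kcal.
Carbohydrate = 1072.4918 ÷ 4 kcal/g = 268.1229 g.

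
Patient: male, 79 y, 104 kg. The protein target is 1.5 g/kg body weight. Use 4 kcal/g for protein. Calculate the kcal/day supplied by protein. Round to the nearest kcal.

Protein = 1.5 g/kg × 104 kg = 156 g/day.
Protein energy = 156 g × 4 kcal/g = 624 kcal/day.

624 kcal/day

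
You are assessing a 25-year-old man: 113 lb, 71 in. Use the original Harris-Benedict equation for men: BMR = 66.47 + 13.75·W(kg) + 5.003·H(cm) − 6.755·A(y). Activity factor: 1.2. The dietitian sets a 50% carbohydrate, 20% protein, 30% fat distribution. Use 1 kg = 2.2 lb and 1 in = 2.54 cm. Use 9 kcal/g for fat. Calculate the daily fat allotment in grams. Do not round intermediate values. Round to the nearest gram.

Convert to metric: weight = 113 ÷ 2.2 = 51.3636 kg; height = 71 × 2.54 = 180.34 cm.
Harris-Benedict: BMR = 66.47 + 13.75(51.3636) + 5.003(180.34) − 6.755(25) = 1506.086 kcal/day.
TEE = 1506.086 × 1.2 = 1807.3032 kcal/day.
Fat energy = 30% × 1807.3032 = 542.191 kcal.
Fat = 542.191 ÷ 9 kcal/g = 60.2434 g.

60 g/day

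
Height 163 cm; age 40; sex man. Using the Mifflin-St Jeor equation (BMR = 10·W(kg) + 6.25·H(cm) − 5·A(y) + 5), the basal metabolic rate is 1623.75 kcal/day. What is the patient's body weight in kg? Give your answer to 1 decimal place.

1623.75 = 10·W + 6.25(163) − 5(40) + 5
10·W = 1623.75 − 823.75 = 800, so W = 80 kg.

80.0 kg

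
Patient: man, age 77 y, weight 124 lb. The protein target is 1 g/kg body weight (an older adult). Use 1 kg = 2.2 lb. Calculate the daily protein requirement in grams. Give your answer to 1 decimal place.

Weight in kg = 124 ÷ 2.2 = 56.3636 kg.
Protein = 1 g/kg × 56.3636 kg = 56.3636 g/day.

56.4 g/day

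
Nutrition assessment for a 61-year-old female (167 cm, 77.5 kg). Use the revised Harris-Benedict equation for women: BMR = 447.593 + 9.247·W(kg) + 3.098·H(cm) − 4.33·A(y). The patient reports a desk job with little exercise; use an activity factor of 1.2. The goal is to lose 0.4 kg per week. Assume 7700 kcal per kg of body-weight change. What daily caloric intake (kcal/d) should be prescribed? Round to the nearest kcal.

Harris-Benedict: BMR = 447.593 + 9.247(77.5) + 3.098(167) − 4.33(61) = 1417.4715 kcal/day.
TEE = 1417.4715 × 1.2 = 1700.9658 kcal/day.
Required daily deficit = 0.4 × 7700 ÷ 7 = 440 kcal/day.
Target intake = 1700.9658 − 440 = 1260.9658 kcal/day.

1261 kcal/d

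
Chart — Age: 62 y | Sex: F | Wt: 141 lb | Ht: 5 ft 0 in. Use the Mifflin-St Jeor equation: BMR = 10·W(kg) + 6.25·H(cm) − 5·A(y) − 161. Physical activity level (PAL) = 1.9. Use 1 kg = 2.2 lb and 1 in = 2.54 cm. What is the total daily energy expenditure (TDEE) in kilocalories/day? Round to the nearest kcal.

Convert to metric: weight = 141 ÷ 2.2 = 64.0909 kg; height = (5×12 + 0) × 2.54 = 60 × 2.54 = 152.4 cm.
Mifflin-St Jeor (female): BMR = 10(64.0909) + 6.25(152.4) − 5(62) − 161 = 640.9091 + 952.5 − 310 − 161 = 1122.4091 kcal/day.
TEE = BMR × activity factor = 1122.4091 × 1.9 = 2132.5773 kcal/day.

2133 kilocalories/day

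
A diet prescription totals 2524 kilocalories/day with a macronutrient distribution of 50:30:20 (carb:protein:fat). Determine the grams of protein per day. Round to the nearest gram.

189 g/day

Protein energy = 30% × 2524 = 757.2 kcal.
At 4 kcal/g: 757.2 ÷ 4 = 189.3 g.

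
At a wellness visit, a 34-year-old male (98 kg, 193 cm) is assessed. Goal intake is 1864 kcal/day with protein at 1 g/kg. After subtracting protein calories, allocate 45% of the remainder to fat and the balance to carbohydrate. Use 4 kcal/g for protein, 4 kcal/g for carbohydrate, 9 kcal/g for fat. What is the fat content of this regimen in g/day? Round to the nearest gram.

Protein = 1 × 98 = 98 g → 98 × 4 = 392 kcal.
Non-protein calories = 1864 − 392 = 1472 kcal.
Fat: 45% × 1472 = 662.4 kcal; carbohydrate: 809.6 kcal.
Fat: 662.4 kcal ÷ 9 kcal/g = 73.6 g.

74 g/day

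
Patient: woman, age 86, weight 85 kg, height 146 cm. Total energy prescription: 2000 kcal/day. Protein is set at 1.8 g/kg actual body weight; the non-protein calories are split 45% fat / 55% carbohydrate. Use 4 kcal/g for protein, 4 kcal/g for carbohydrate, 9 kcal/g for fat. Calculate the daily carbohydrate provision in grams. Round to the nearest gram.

Protein = 1.8 × 85 = 153 g → 153 × 4 = 612 kcal.
Non-protein calories = 2000 − 612 = 1388 kcal.
Fat: 45% × 1388 = 624.6 kcal; carbohydrate: 763.4 kcal.
Carbohydrate: 763.4 kcal ÷ 4 kcal/g = 190.85 g.

191 g/day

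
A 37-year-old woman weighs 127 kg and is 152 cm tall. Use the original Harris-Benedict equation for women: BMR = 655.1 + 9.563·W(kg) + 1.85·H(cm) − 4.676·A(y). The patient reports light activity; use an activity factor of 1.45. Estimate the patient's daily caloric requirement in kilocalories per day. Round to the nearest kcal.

Harris-Benedict: BMR = 655.1 + 9.563(127) + 1.85(152) − 4.676(37) = 1977.789 kcal/day.
TEE = BMR × activity factor = 1977.789 × 1.45 = 2867.7941 kcal/day.

2868 kilocalories per day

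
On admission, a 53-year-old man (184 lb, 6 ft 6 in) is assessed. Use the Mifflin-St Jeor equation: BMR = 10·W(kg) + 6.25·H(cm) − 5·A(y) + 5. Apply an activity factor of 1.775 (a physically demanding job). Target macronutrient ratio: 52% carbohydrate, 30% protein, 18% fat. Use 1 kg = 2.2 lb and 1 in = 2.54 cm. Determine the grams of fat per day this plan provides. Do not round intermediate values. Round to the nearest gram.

Convert to metric: weight = 184 ÷ 2.2 = 83.6364 kg; height = (6×12 + 6) × 2.54 = 78 × 2.54 = 198.12 cm.
Mifflin-St Jeor (male): BMR = 10(83.6364) + 6.25(198.12) − 5(53) + 5 = 836.3636 + 1238.25 − 265 + 5 = 1814.6136 kcal/day.
TEE = 1814.6136 × 1.775 = 3220.9392 kcal/day.
Fat energy = 18% × 3220.9392 = 579.7691 kcal.
Fat = 579.7691 ÷ 9 kcal/g = 64.4188 g.

64 g/day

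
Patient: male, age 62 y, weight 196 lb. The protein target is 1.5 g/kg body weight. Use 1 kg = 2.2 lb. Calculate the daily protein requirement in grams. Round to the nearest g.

134 g/day

Weight in kg = 196 ÷ 2.2 = 89.0909 kg.
Protein = 1.5 g/kg × 89.0909 kg = 133.6364 g/day.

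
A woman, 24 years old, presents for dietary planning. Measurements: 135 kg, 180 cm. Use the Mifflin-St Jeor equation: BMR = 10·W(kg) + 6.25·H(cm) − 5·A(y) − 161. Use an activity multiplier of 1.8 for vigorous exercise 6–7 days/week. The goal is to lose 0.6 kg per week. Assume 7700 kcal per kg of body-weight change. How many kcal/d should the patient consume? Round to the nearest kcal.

Mifflin-St Jeor (female): BMR = 10(135) + 6.25(180) − 5(24) − 161 = 1350 + 1125 − 120 − 161 = 2194 kcal/day.
TEE = 2194 × 1.8 = 3949.2 kcal/day.
Required daily deficit = 0.6 × 7700 ÷ 7 = 660 kcal/day.
Target intake = 3949.2 − 660 = 3289.2 kcal/day.

3289 kcal/d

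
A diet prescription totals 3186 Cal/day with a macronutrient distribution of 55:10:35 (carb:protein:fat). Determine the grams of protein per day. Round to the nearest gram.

Protein energy = 10% × 3186 = 318.6 kcal.
At 4 kcal/g: 318.6 ÷ 4 = 79.65 g.

80 g/day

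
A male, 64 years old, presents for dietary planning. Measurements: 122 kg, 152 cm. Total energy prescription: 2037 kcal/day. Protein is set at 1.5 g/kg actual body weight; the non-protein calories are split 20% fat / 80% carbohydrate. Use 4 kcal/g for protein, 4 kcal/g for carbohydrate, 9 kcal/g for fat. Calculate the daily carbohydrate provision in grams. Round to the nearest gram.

Protein = 1.5 × 122 = 183 g → 183 × 4 = 732 kcal.
Non-protein calories = 2037 − 732 = 1305 kcal.
Fat: 20% × 1305 = 261 kcal; carbohydrate: 1044 kcal.
Carbohydrate: 1044 kcal ÷ 4 kcal/g = 261 g.

261 g/day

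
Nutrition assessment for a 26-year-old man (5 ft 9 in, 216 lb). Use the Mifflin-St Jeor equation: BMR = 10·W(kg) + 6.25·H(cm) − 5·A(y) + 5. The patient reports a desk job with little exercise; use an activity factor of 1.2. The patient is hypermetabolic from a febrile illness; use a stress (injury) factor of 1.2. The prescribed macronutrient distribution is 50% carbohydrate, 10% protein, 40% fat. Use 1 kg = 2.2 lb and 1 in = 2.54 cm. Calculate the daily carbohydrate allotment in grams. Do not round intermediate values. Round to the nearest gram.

Convert to metric: weight = 216 ÷ 2.2 = 98.1818 kg; height = (5×12 + 9) × 2.54 = 69 × 2.54 = 175.26 cm.
Mifflin-St Jeor (male): BMR = 10(98.1818) + 6.25(175.26) − 5(26) + 5 = 981.8182 + 1095.375 − 130 + 5 = 1952.1932 kcal/day.
TEE = 1952.1932 × 1.2 = 2342.6318 kcal/day.
With stress factor 1.2: 2342.6318 × 1.2 = 2811.1582 kcal/day.
Carbohydrate energy = 50% × 2811.1582 = 1405.5791 kcal.
Carbohydrate = 1405.5791 ÷ 4 kcal/g = 351.3948 g.

351 g/day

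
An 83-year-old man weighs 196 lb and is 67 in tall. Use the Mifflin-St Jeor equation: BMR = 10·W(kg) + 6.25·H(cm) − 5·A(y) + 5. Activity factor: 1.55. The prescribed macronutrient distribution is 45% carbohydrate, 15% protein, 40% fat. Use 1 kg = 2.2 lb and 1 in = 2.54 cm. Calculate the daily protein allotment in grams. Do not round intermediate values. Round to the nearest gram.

90 g/day

Convert to metric: weight = 196 ÷ 2.2 = 89.0909 kg; height = 67 × 2.54 = 170.18 cm.
Mifflin-St Jeor (male): BMR = 10(89.0909) + 6.25(170.18) − 5(83) + 5 = 890.9091 + 1063.625 − 415 + 5 = 1544.5341 kcal/day.
TEE = 1544.5341 × 1.55 = 2394.0278 kcal/day.
Protein energy = 15% × 2394.0278 = 359.1042 kcal.
Protein = 359.1042 ÷ 4 kcal/g = 89.776 g.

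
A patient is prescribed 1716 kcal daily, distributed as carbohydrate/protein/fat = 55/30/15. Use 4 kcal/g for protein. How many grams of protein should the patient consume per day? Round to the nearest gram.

Protein energy = 30% × 1716 = 514.8 kcal.
At 4 kcal/g: 514.8 ÷ 4 = 128.7 g.

129 g/day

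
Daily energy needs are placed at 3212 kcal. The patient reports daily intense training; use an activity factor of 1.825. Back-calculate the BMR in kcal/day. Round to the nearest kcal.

BMR = TEE ÷ activity factor = 3212 ÷ 1.825 = 1760 kcal/day.

1760 kcal/day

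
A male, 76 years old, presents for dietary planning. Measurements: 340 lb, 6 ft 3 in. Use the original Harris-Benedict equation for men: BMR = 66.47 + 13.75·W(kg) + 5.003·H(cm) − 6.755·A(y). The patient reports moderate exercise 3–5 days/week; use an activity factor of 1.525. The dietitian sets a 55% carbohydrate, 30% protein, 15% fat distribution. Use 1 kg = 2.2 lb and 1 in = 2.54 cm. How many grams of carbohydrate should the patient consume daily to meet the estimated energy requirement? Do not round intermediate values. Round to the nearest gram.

Convert to metric: weight = 340 ÷ 2.2 = 154.5455 kg; height = (6×12 + 3) × 2.54 = 75 × 2.54 = 190.5 cm.
Harris-Benedict: BMR = 66.47 + 13.75(154.5455) + 5.003(190.5) − 6.755(76) = 2631.1615 kcal/day.
TEE = 2631.1615 × 1.525 = 4012.5213 kcal/day.
Carbohydrate energy = 55% × 4012.5213 = 2206.8867 kcal.
Carbohydrate = 2206.8867 ÷ 4 kcal/g = 551.7217 g.

552 g/day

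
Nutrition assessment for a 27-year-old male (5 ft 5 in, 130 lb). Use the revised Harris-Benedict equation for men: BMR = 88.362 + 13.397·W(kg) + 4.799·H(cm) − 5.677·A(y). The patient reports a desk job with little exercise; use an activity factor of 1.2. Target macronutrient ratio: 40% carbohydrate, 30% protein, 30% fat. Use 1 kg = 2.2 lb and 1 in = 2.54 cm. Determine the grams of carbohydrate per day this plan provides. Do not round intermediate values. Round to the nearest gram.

Convert to metric: weight = 130 ÷ 2.2 = 59.0909 kg; height = (5×12 + 5) × 2.54 = 65 × 2.54 = 165.1 cm.
Harris-Benedict: BMR = 88.362 + 13.397(59.0909) + 4.799(165.1) − 5.677(27) = 1519.0388 kcal/day.
TEE = 1519.0388 × 1.2 = 1822.8466 kcal/day.
Carbohydrate energy = 40% × 1822.8466 = 729.1386 kcal.
Carbohydrate = 729.1386 ÷ 4 kcal/g = 182.2847 g.

182 g/day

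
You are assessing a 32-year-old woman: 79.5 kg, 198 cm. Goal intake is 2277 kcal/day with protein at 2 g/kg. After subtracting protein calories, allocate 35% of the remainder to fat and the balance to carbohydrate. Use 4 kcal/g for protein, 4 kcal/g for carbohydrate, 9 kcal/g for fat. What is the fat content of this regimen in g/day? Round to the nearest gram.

Protein = 2 × 79.5 = 159 g → 159 × 4 = 636 kcal.
Non-protein calories = 2277 − 636 = 1641 kcal.
Fat: 35% × 1641 = 574.35 kcal; carbohydrate: 1066.65 kcal.
Fat: 574.35 kcal ÷ 9 kcal/g = 63.8167 g.

64 g/day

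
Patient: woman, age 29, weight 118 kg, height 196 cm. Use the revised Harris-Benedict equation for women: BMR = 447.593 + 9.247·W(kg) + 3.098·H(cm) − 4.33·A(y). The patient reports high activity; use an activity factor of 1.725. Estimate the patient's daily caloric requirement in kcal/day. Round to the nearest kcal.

3485 kcal/day

Harris-Benedict: BMR = 447.593 + 9.247(118) + 3.098(196) − 4.33(29) = 2020.377 kcal/day.
TEE = BMR × activity factor = 2020.377 × 1.725 = 3485.1503 kcal/day.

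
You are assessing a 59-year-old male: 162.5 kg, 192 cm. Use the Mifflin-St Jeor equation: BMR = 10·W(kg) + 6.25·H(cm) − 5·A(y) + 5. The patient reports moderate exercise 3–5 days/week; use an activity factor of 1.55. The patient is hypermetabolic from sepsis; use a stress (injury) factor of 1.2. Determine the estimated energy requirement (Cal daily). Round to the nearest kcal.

Mifflin-St Jeor (male): BMR = 10(162.5) + 6.25(192) − 5(59) + 5 = 1625 + 1200 − 295 + 5 = 2535 kcal/day.
TEE = BMR × activity factor = 2535 × 1.55 = 3929.25 kcal/day.
Apply stress factor: 3929.25 × 1.2 = 4715.1 kcal/day.

4715 Cal daily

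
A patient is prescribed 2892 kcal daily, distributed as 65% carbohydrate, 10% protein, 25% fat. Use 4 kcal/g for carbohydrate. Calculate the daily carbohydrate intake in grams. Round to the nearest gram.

Carbohydrate energy = 65% × 2892 = 1879.8 kcal.
At 4 kcal/g: 1879.8 ÷ 4 = 469.95 g.

470 g/day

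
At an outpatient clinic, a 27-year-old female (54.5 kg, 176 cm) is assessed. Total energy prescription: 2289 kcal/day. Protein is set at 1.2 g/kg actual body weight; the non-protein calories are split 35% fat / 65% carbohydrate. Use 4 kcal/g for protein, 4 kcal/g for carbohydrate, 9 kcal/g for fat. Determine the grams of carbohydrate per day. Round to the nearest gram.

Protein = 1.2 × 54.5 = 65.4 g → 65.4 × 4 = 261.6 kcal.
Non-protein calories = 2289 − 261.6 = 2027.4 kcal.
Fat: 35% × 2027.4 = 709.59 kcal; carbohydrate: 1317.81 kcal.
Carbohydrate: 1317.81 kcal ÷ 4 kcal/g = 329.4525 g.

329 g/day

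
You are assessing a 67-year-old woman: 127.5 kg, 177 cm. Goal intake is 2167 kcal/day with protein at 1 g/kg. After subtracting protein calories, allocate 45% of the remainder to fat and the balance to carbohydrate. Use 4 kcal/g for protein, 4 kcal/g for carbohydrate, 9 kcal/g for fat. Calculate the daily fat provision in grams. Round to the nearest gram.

Protein = 1 × 127.5 = 127.5 g → 127.5 × 4 = 510 kcal.
Non-protein calories = 2167 − 510 = 1657 kcal.
Fat: 45% × 1657 = 745.65 kcal; carbohydrate: 911.35 kcal.
Fat: 745.65 kcal ÷ 9 kcal/g = 82.85 g.

83 g/day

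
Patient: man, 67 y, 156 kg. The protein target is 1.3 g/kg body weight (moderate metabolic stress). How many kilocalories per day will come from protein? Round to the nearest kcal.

811 kcal/day

Protein = 1.3 g/kg × 156 kg = 202.8 g/day.
Protein energy = 202.8 g × 4 kcal/g = 811.2 kcal/day.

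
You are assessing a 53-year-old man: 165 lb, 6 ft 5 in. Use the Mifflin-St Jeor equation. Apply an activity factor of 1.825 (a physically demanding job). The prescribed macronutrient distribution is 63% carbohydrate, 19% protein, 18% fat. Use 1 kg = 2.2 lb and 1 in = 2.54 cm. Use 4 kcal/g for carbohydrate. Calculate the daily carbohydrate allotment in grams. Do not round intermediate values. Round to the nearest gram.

Convert to metric: weight = 165 ÷ 2.2 = 75 kg; height = (6×12 + 5) × 2.54 = 77 × 2.54 = 195.58 cm.
Mifflin-St Jeor (male): BMR = 10(75) + 6.25(195.58) − 5(53) + 5 = 750 + 1222.375 − 265 + 5 = 1712.375 kcal/day.
TEE = 1712.375 × 1.825 = 3125.0844 kcal/day.
Carbohydrate energy = 63% × 3125.0844 = 1968.8032 kcal.
Carbohydrate = 1968.8032 ÷ 4 kcal/g = 492.2008 g.

492 g/day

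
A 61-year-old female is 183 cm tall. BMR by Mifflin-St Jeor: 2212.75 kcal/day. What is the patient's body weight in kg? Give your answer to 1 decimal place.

2212.75 = 10·W + 6.25(183) − 5(61) − 161
10·W = 2212.75 − 677.75 = 1535, so W = 153.5 kg.

153.5 kg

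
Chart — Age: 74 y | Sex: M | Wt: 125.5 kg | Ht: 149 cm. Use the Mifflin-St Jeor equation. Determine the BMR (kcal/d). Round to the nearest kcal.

1821 kcal/d

Mifflin-St Jeor (male): BMR = 10(125.5) + 6.25(149) − 5(74) + 5 = 1255 + 931.25 − 370 + 5 = 1821.25 kcal/day.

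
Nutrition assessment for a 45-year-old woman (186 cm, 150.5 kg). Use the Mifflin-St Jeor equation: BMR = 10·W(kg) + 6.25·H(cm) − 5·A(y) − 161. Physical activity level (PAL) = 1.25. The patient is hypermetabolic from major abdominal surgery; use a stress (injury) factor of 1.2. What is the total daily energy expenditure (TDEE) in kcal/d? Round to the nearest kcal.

Mifflin-St Jeor (female): BMR = 10(150.5) + 6.25(186) − 5(45) − 161 = 1505 + 1162.5 − 225 − 161 = 2281.5 kcal/day.
TEE = BMR × activity factor = 2281.5 × 1.25 = 2851.875 kcal/day.
Apply stress factor: 2851.875 × 1.2 = 3422.25 kcal/day.

3422 kcal/d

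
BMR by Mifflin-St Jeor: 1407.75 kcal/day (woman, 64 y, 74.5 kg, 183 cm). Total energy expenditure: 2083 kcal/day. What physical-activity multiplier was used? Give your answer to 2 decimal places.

Activity factor = TEE ÷ BMR = 2083 ÷ 1407.75 = 1.48.

1.48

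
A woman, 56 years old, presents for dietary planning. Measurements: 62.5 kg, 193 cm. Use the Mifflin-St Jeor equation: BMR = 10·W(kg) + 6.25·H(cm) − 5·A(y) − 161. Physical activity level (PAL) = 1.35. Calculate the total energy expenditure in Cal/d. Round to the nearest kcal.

Mifflin-St Jeor (female): BMR = 10(62.5) + 6.25(193) − 5(56) − 161 = 625 + 1206.25 − 280 − 161 = 1390.25 kcal/day.
TEE = BMR × activity factor = 1390.25 × 1.35 = 1876.8375 kcal/day.

1877 Cal/d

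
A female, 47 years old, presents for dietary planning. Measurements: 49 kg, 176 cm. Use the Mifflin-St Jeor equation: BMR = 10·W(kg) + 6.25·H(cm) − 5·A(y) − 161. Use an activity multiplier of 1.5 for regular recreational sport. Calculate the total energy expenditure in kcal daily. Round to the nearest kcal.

1791 kcal daily

Mifflin-St Jeor (female): BMR = 10(49) + 6.25(176) − 5(47) − 161 = 490 + 1100 − 235 − 161 = 1194 kcal/day.
TEE = BMR × activity factor = 1194 × 1.5 = 1791 kcal/day.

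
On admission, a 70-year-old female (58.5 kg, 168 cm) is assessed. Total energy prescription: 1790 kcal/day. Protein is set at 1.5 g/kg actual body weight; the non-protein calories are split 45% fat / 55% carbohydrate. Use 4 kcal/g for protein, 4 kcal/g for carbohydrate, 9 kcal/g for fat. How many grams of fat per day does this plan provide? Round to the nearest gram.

72 g/day

Protein = 1.5 × 58.5 = 87.75 g → 87.75 × 4 = 351 kcal.
Non-protein calories = 1790 − 351 = 1439 kcal.
Fat: 45% × 1439 = 647.55 kcal; carbohydrate: 791.45 kcal.
Fat: 647.55 kcal ÷ 9 kcal/g = 71.95 g.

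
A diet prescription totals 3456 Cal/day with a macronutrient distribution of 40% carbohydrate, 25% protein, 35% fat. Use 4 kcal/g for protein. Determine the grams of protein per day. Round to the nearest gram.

Protein energy = 25% × 3456 = 864 kcal.
At 4 kcal/g: 864 ÷ 4 = 216 g.

216 g/day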